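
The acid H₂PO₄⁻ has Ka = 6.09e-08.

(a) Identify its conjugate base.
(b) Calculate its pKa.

(a) The conjugate base is formed by removing one H⁺ from H₂PO₄⁻, giving HPO₄²⁻. (b) pKa = -log(Ka) = -log(6.09e-08) = 7.22.

Conjugate base: HPO₄²⁻; pK_a = 7.22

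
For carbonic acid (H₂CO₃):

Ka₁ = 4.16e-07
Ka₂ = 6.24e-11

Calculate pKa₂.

pKa₂ = -log(Ka₂) = -log(6.24e-11) = 10.20.

pK_{a2} = 10.20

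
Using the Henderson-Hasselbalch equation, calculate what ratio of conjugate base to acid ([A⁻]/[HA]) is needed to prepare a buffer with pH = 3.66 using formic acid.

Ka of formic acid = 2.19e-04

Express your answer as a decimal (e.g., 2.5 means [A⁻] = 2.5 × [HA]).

pKa = -log(2.19e-04) = 3.6596. pH = pKa + log([A⁻]/[HA]), so log([A⁻]/[HA]) = pH − pKa = 3.66 − 3.6596 = 0.0004. [A⁻]/[HA] = 10^(0.0004) = 1.00

[A⁻]/[HA] = 1.00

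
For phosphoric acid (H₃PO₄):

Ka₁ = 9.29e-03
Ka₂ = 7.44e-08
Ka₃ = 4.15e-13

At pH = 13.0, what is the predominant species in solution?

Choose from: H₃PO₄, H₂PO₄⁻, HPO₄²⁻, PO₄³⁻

pKa₁ = 2.03, pKa₂ = 7.13, pKa₃ = 12.38. For a polyprotic acid the predominant species crosses at each pKa: below pKa_n the protonated form dominates, above it the deprotonated form does. At pH = 13.0, the predominant species is PO₄³⁻.

PO₄³⁻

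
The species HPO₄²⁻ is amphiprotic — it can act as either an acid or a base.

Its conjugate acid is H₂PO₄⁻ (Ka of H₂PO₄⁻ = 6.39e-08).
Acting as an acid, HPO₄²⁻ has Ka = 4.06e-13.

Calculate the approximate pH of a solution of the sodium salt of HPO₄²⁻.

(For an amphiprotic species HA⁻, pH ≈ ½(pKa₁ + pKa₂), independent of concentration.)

pKa₁ = -log(6.39e-08) = 7.19; pKa₂ = -log(4.06e-13) = 12.39. For an amphiprotic species, pH ≈ ½(pKa₁ + pKa₂) = ½(7.19 + 12.39) = 9.79.

pH = 9.79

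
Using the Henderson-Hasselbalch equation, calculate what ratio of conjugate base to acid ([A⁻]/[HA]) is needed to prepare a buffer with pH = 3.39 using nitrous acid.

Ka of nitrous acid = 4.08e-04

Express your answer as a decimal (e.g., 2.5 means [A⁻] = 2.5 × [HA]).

pKa = -log(4.08e-04) = 3.3893. pH = pKa + log([A⁻]/[HA]), so log([A⁻]/[HA]) = pH − pKa = 3.39 − 3.3893 = 0.0007. [A⁻]/[HA] = 10^(0.0007) = 1.00

[A⁻]/[HA] = 1.00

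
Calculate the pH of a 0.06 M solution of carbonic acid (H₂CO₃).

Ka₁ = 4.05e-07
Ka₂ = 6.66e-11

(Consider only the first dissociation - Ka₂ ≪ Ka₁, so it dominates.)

First dissociation dominates. From Ka₁ = [H⁺][HA⁻]/[H₂A], x² + Ka₁·x − Ka₁·C = 0 with C = 0.06 M and Ka₁ = 4.05e-07. Solving: [H⁺] = (−Ka₁ + √(Ka₁² + 4·Ka₁·C)) / 2 = 1.5568e-04 M. pH = -log(1.5568e-04) = 3.81.

pH = 3.81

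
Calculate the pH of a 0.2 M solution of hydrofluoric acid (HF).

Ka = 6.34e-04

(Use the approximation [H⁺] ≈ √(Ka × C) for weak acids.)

[H⁺] = √(Ka × C) = √(6.34e-04 × 0.2) = 1.1261e-02. pH = -log(1.1261e-02)

pH = 1.95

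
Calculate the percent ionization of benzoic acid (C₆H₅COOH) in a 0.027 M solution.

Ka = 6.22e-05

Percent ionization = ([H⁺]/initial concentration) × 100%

Using Ka equilibrium: x² + Ka×x - Ka×C = 0. Solving: [H⁺] = 1.2652e-03. Percent = (1.2652e-03/0.027) × 100

Percent ionization = 4.69%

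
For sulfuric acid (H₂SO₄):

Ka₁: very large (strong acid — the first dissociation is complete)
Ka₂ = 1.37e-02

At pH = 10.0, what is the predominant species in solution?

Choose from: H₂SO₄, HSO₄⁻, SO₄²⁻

The first dissociation is complete, so H₂SO₄ itself is never the predominant species in water; pKa₂ = -log(1.37e-02) = 1.86. For a polyprotic acid the predominant species crosses at each pKa: below pKa_n the protonated form dominates, above it the deprotonated form does. At pH = 10.0, the predominant species is SO₄²⁻.

SO₄²⁻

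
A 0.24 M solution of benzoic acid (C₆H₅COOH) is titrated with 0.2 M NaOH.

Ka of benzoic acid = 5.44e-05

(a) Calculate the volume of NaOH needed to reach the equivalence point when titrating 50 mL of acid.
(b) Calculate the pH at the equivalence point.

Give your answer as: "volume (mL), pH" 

moles acid = 0.24 × 50/1000 = 0.012 mol; V_base = moles/0.2 × 1000 = 60.0 mL. At equivalence only the conjugate base is present: [A⁻] = 0.012/0.110 = 1.0909e-01 M. Kb = Kw/Ka = 1.84e-10; [OH⁻] = √(Kb × [A⁻]) = 4.4781e-06; pOH = 5.35; pH = 14 - pOH = 8.65.

V = 60.0 mL, pH = 8.65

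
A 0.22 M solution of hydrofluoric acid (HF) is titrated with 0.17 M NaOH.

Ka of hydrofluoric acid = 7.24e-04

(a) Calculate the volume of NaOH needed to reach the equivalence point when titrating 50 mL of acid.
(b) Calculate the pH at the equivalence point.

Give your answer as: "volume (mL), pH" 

moles acid = 0.22 × 50/1000 = 0.011 mol; V_base = moles/0.17 × 1000 = 64.7 mL. At equivalence only the conjugate base is present: [A⁻] = 0.011/0.115 = 9.5897e-02 M. Kb = Kw/Ka = 1.38e-11; [OH⁻] = √(Kb × [A⁻]) = 1.1509e-06; pOH = 5.94; pH = 14 - pOH = 8.06.

V = 64.7 mL, pH = 8.06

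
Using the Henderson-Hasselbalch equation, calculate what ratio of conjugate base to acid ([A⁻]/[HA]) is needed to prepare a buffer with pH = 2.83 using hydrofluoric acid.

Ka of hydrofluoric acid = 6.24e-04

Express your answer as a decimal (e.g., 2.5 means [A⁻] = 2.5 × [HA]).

pKa = -log(6.24e-04) = 3.2048. pH = pKa + log([A⁻]/[HA]), so log([A⁻]/[HA]) = pH − pKa = 2.83 − 3.2048 = -0.3748. [A⁻]/[HA] = 10^(-0.3748) = 0.422

[A⁻]/[HA] = 0.422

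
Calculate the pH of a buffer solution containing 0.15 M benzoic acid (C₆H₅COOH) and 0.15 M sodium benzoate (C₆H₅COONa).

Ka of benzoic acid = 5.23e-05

pKa = -log(5.23e-05) = 4.28. pH = pKa + log([A⁻]/[HA]) = 4.28 + log(0.15/0.15)

pH = 4.28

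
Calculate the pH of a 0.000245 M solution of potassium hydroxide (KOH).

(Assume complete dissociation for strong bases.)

[OH⁻] = 0.000245 M for strong base. pOH = -log[OH⁻] = 3.61, pH = 14 - pOH

pH = 10.39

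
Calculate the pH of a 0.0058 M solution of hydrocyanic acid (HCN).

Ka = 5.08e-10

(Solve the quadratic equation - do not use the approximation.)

x² + Ka×x - Ka×C = 0. Using quadratic formula: [H⁺] = 1.7163e-06

pH = 5.77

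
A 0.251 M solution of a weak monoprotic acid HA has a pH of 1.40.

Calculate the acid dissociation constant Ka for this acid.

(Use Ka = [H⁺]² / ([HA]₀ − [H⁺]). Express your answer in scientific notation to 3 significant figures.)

[H⁺] = 10^(−pH) = 10^(−1.40) = 3.981e-02 M. For HA ⇌ H⁺ + A⁻, Ka = [H⁺][A⁻]/[HA] = [H⁺]² / ([HA]₀ − [H⁺]) = (3.981e-02)² / (0.251 − 3.981e-02) = 7.50e-03.

K_a = 7.50e-03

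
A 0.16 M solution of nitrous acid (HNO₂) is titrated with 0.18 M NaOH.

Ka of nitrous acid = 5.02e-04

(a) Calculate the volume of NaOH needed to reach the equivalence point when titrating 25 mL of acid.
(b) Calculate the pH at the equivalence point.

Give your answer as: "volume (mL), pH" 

moles acid = 0.16 × 25/1000 = 0.004 mol; V_base = moles/0.18 × 1000 = 22.2 mL. At equivalence only the conjugate base is present: [A⁻] = 0.004/0.047 = 8.4706e-02 M. Kb = Kw/Ka = 1.99e-11; [OH⁻] = √(Kb × [A⁻]) = 1.2990e-06; pOH = 5.89; pH = 14 - pOH = 8.11.

V = 22.2 mL, pH = 8.11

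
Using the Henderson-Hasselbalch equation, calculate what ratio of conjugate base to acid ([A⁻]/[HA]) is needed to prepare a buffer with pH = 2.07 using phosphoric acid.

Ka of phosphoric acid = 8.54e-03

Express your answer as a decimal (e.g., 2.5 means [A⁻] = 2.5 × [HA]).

pKa = -log(8.54e-03) = 2.0685. pH = pKa + log([A⁻]/[HA]), so log([A⁻]/[HA]) = pH − pKa = 2.07 − 2.0685 = 0.0015. [A⁻]/[HA] = 10^(0.0015) = 1.00

[A⁻]/[HA] = 1.00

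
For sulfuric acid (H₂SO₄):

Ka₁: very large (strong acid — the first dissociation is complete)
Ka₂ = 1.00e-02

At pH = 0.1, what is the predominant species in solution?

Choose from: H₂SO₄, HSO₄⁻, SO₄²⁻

The first dissociation is complete, so H₂SO₄ itself is never the predominant species in water; pKa₂ = -log(1.00e-02) = 2.00. For a polyprotic acid the predominant species crosses at each pKa: below pKa_n the protonated form dominates, above it the deprotonated form does. At pH = 0.1, the predominant species is HSO₄⁻.

HSO₄⁻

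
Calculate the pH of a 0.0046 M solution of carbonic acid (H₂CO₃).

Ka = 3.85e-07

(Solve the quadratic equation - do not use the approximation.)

x² + Ka×x - Ka×C = 0. Using quadratic formula: [H⁺] = 4.1891e-05

pH = 4.38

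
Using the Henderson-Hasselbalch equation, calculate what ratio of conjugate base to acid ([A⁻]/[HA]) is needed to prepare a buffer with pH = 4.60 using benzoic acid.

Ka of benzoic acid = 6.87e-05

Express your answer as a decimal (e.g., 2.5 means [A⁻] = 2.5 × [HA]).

pKa = -log(6.87e-05) = 4.1630. pH = pKa + log([A⁻]/[HA]), so log([A⁻]/[HA]) = pH − pKa = 4.60 − 4.1630 = 0.4370. [A⁻]/[HA] = 10^(0.4370) = 2.73

[A⁻]/[HA] = 2.73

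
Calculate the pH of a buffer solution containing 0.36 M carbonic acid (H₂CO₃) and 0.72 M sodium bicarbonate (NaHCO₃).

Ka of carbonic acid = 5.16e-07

pKa = -log(5.16e-07) = 6.29. pH = pKa + log([A⁻]/[HA]) = 6.29 + log(0.72/0.36)

pH = 6.59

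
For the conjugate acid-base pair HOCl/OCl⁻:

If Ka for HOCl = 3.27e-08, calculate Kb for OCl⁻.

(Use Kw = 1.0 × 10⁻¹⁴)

For a conjugate pair Ka × Kb = Kw, so Kb = Kw/Ka = 1.0 × 10⁻¹⁴ / 3.27e-08 = 3.06e-07.

K_b = 3.06e-07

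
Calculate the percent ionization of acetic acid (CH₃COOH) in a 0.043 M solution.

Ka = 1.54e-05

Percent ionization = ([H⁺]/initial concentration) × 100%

Using Ka equilibrium: x² + Ka×x - Ka×C = 0. Solving: [H⁺] = 8.0609e-04. Percent = (8.0609e-04/0.043) × 100

Percent ionization = 1.87%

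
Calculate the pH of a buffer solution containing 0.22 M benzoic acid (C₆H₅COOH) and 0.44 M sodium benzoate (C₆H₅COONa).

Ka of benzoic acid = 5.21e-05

pKa = -log(5.21e-05) = 4.28. pH = pKa + log([A⁻]/[HA]) = 4.28 + log(0.44/0.22)

pH = 4.58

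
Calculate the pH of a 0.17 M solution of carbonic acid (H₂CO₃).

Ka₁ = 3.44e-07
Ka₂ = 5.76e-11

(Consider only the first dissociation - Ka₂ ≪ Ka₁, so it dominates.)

First dissociation dominates. From Ka₁ = [H⁺][HA⁻]/[H₂A], x² + Ka₁·x − Ka₁·C = 0 with C = 0.17 M and Ka₁ = 3.44e-07. Solving: [H⁺] = (−Ka₁ + √(Ka₁² + 4·Ka₁·C)) / 2 = 2.4165e-04 M. pH = -log(2.4165e-04) = 3.62.

pH = 3.62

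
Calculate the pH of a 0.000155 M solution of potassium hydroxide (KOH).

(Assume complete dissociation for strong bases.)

[OH⁻] = 0.000155 M for strong base. pOH = -log[OH⁻] = 3.81, pH = 14 - pOH

pH = 10.19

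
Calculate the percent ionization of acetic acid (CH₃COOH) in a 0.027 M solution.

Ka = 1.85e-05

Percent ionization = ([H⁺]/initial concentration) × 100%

Using Ka equilibrium: x² + Ka×x - Ka×C = 0. Solving: [H⁺] = 6.9756e-04. Percent = (6.9756e-04/0.027) × 100

Percent ionization = 2.58%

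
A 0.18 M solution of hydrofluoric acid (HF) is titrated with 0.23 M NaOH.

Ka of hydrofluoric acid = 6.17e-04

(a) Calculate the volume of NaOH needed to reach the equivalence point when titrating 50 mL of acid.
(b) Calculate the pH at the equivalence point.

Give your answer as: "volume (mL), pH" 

moles acid = 0.18 × 50/1000 = 0.009 mol; V_base = moles/0.23 × 1000 = 39.1 mL. At equivalence only the conjugate base is present: [A⁻] = 0.009/0.089 = 1.0098e-01 M. Kb = Kw/Ka = 1.62e-11; [OH⁻] = √(Kb × [A⁻]) = 1.2793e-06; pOH = 5.89; pH = 14 - pOH = 8.11.

V = 39.1 mL, pH = 8.11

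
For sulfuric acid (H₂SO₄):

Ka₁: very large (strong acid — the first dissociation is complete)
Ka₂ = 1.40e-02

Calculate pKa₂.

pKa₂ = -log(Ka₂) = -log(1.40e-02) = 1.85.

pK_{a2} = 1.85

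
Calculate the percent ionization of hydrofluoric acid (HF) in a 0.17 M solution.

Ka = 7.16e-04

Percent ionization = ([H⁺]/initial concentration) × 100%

Using Ka equilibrium: x² + Ka×x - Ka×C = 0. Solving: [H⁺] = 1.0680e-02. Percent = (1.0680e-02/0.17) × 100

Percent ionization = 6.28%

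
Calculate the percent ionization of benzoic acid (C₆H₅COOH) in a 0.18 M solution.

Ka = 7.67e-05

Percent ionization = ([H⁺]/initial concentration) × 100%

Using Ka equilibrium: x² + Ka×x - Ka×C = 0. Solving: [H⁺] = 3.6775e-03. Percent = (3.6775e-03/0.18) × 100

Percent ionization = 2.04%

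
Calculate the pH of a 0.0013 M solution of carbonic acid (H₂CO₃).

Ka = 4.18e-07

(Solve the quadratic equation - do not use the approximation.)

x² + Ka×x - Ka×C = 0. Using quadratic formula: [H⁺] = 2.3103e-05

pH = 4.64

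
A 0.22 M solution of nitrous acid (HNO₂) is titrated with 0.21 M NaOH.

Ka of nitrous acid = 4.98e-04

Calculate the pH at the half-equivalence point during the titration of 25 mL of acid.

At half-equivalence [HA] = [A⁻], so Henderson-Hasselbalch gives pH = pKa = -log(4.98e-04) = 3.30.

pH = pKa = 3.30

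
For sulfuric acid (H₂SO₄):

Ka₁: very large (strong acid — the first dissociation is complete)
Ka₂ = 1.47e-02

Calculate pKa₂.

pKa₂ = -log(Ka₂) = -log(1.47e-02) = 1.83.

pK_{a2} = 1.83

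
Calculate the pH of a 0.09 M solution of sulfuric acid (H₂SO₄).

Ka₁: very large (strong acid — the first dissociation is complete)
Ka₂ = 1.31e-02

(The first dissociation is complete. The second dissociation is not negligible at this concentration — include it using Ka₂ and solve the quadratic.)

First dissociation is complete: [H⁺]₀ = [HSO₄⁻]₀ = C = 0.09 M. Second dissociation HSO₄⁻ ⇌ H⁺ + SO₄²⁻: let x = [SO₄²⁻]. Ka₂ = (C + x)·x / (C − x) = 1.31e-02 → x² + (C + Ka₂)·x − Ka₂·C = 0 → x² + 0.10310·x − 1.179e-03 = 0. x = (−0.10310 + √(0.10310² + 4 × 1.179e-03)) / 2 = 1.0389e-02 M. [H⁺] = C + x = 0.09 + 1.0389e-02 = 1.0039e-01 M. pH = -log(1.0039e-01) = 1.00.

pH = 1.00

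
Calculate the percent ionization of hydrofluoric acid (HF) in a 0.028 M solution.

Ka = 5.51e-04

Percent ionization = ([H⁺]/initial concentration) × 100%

Using Ka equilibrium: x² + Ka×x - Ka×C = 0. Solving: [H⁺] = 3.6620e-03. Percent = (3.6620e-03/0.028) × 100

Percent ionization = 13.1%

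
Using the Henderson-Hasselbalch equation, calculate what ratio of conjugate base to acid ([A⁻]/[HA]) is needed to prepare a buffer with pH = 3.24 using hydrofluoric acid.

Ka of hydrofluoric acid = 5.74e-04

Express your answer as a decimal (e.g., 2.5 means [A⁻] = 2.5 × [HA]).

pKa = -log(5.74e-04) = 3.2411. pH = pKa + log([A⁻]/[HA]), so log([A⁻]/[HA]) = pH − pKa = 3.24 − 3.2411 = -0.0011. [A⁻]/[HA] = 10^(-0.0011) = 0.997

[A⁻]/[HA] = 0.997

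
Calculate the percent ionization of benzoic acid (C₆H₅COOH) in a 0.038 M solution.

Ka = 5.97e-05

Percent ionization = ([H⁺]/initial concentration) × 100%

Using Ka equilibrium: x² + Ka×x - Ka×C = 0. Solving: [H⁺] = 1.4766e-03. Percent = (1.4766e-03/0.038) × 100

Percent ionization = 3.89%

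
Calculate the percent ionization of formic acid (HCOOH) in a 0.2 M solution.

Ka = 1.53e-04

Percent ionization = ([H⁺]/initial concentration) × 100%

Using Ka equilibrium: x² + Ka×x - Ka×C = 0. Solving: [H⁺] = 5.4558e-03. Percent = (5.4558e-03/0.2) × 100

Percent ionization = 2.73%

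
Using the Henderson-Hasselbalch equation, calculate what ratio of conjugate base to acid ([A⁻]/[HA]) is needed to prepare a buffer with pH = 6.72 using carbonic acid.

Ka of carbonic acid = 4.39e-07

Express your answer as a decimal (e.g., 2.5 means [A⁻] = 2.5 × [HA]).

pKa = -log(4.39e-07) = 6.3575. pH = pKa + log([A⁻]/[HA]), so log([A⁻]/[HA]) = pH − pKa = 6.72 − 6.3575 = 0.3625. [A⁻]/[HA] = 10^(0.3625) = 2.30

[A⁻]/[HA] = 2.30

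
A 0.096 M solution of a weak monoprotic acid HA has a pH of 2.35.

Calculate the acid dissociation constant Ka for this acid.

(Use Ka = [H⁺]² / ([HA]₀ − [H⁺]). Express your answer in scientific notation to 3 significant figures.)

[H⁺] = 10^(−pH) = 10^(−2.35) = 4.467e-03 M. For HA ⇌ H⁺ + A⁻, Ka = [H⁺][A⁻]/[HA] = [H⁺]² / ([HA]₀ − [H⁺]) = (4.467e-03)² / (0.096 − 4.467e-03) = 2.18e-04.

K_a = 2.18e-04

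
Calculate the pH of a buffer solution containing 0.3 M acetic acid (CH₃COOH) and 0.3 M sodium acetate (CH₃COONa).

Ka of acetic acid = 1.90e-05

pKa = -log(1.90e-05) = 4.72. pH = pKa + log([A⁻]/[HA]) = 4.72 + log(0.3/0.3)

pH = 4.72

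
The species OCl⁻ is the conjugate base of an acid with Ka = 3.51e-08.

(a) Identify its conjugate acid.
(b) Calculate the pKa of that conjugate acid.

(a) The conjugate acid is formed by adding one H⁺ to OCl⁻, giving HOCl. (b) pKa = -log(Ka) = -log(3.51e-08) = 7.45.

Conjugate acid: HOCl; pK_a = 7.45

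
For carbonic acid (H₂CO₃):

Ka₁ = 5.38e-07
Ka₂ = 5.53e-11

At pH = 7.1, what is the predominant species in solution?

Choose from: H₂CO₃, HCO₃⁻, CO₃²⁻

pKa₁ = 6.27, pKa₂ = 10.26. For a polyprotic acid the predominant species crosses at each pKa: below pKa_n the protonated form dominates, above it the deprotonated form does. At pH = 7.1, the predominant species is HCO₃⁻.

HCO₃⁻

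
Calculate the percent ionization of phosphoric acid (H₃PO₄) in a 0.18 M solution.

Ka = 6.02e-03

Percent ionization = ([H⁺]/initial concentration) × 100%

Using Ka equilibrium: x² + Ka×x - Ka×C = 0. Solving: [H⁺] = 3.0045e-02. Percent = (3.0045e-02/0.18) × 100

Percent ionization = 16.7%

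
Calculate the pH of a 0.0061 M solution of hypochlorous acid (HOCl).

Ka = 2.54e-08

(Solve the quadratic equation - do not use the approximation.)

x² + Ka×x - Ka×C = 0. Using quadratic formula: [H⁺] = 1.2435e-05

pH = 4.91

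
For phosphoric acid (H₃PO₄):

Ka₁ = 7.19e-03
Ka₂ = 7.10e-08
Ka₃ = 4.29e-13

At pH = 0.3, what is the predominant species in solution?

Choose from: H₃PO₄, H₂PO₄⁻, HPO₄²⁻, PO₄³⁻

pKa₁ = 2.14, pKa₂ = 7.15, pKa₃ = 12.37. For a polyprotic acid the predominant species crosses at each pKa: below pKa_n the protonated form dominates, above it the deprotonated form does. At pH = 0.3, the predominant species is H₃PO₄.

H₃PO₄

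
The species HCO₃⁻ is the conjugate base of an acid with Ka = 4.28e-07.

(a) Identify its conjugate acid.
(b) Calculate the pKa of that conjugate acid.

(a) The conjugate acid is formed by adding one H⁺ to HCO₃⁻, giving H₂CO₃. (b) pKa = -log(Ka) = -log(4.28e-07) = 6.37.

Conjugate acid: H₂CO₃; pK_a = 6.37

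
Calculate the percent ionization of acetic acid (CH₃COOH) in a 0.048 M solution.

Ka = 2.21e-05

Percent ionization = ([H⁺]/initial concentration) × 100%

Using Ka equilibrium: x² + Ka×x - Ka×C = 0. Solving: [H⁺] = 1.0190e-03. Percent = (1.0190e-03/0.048) × 100

Percent ionization = 2.12%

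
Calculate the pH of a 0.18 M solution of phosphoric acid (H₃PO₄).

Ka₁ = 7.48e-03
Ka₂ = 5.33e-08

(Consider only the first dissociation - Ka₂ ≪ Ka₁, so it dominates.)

First dissociation dominates. From Ka₁ = [H⁺][HA⁻]/[H₂A], x² + Ka₁·x − Ka₁·C = 0 with C = 0.18 M and Ka₁ = 7.48e-03. Solving: [H⁺] = (−Ka₁ + √(Ka₁² + 4·Ka₁·C)) / 2 = 3.3143e-02 M. pH = -log(3.3143e-02) = 1.48.

pH = 1.48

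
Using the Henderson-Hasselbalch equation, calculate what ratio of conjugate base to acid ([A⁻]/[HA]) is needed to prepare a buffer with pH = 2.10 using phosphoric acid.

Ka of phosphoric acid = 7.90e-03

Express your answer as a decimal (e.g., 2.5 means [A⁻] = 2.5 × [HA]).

pKa = -log(7.90e-03) = 2.1024. pH = pKa + log([A⁻]/[HA]), so log([A⁻]/[HA]) = pH − pKa = 2.10 − 2.1024 = -0.0024. [A⁻]/[HA] = 10^(-0.0024) = 0.995

[A⁻]/[HA] = 0.995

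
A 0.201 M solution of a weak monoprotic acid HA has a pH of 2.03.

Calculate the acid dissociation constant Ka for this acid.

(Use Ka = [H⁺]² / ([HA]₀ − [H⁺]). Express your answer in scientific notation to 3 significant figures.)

[H⁺] = 10^(−pH) = 10^(−2.03) = 9.333e-03 M. For HA ⇌ H⁺ + A⁻, Ka = [H⁺][A⁻]/[HA] = [H⁺]² / ([HA]₀ − [H⁺]) = (9.333e-03)² / (0.201 − 9.333e-03) = 4.54e-04.

K_a = 4.54e-04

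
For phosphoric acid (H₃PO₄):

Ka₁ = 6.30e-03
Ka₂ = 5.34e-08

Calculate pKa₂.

pKa₂ = -log(Ka₂) = -log(5.34e-08) = 7.27.

pK_{a2} = 7.27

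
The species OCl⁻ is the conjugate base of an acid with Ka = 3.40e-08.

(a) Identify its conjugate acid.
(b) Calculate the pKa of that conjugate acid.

(a) The conjugate acid is formed by adding one H⁺ to OCl⁻, giving HOCl. (b) pKa = -log(Ka) = -log(3.40e-08) = 7.47.

Conjugate acid: HOCl; pK_a = 7.47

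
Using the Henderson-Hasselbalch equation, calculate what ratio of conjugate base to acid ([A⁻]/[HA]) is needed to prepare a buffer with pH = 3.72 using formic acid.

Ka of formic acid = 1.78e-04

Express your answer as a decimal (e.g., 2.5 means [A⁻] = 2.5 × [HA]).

pKa = -log(1.78e-04) = 3.7496. pH = pKa + log([A⁻]/[HA]), so log([A⁻]/[HA]) = pH − pKa = 3.72 − 3.7496 = -0.0296. [A⁻]/[HA] = 10^(-0.0296) = 0.934

[A⁻]/[HA] = 0.934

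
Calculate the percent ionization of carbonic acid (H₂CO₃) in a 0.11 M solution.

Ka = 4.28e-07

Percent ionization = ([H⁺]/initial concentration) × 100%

Using Ka equilibrium: x² + Ka×x - Ka×C = 0. Solving: [H⁺] = 2.1677e-04. Percent = (2.1677e-04/0.11) × 100

Percent ionization = 0.197%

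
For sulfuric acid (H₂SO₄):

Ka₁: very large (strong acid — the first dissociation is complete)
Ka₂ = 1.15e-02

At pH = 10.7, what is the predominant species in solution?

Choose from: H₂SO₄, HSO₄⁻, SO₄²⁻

The first dissociation is complete, so H₂SO₄ itself is never the predominant species in water; pKa₂ = -log(1.15e-02) = 1.94. For a polyprotic acid the predominant species crosses at each pKa: below pKa_n the protonated form dominates, above it the deprotonated form does. At pH = 10.7, the predominant species is SO₄²⁻.

SO₄²⁻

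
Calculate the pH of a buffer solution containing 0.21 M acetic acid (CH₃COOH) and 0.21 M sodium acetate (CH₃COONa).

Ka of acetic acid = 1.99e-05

pKa = -log(1.99e-05) = 4.70. pH = pKa + log([A⁻]/[HA]) = 4.70 + log(0.21/0.21)

pH = 4.70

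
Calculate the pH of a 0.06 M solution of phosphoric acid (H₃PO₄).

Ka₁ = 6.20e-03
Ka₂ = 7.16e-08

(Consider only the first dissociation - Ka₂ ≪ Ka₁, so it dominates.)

First dissociation dominates. From Ka₁ = [H⁺][HA⁻]/[H₂A], x² + Ka₁·x − Ka₁·C = 0 with C = 0.06 M and Ka₁ = 6.20e-03. Solving: [H⁺] = (−Ka₁ + √(Ka₁² + 4·Ka₁·C)) / 2 = 1.6435e-02 M. pH = -log(1.6435e-02) = 1.78.

pH = 1.78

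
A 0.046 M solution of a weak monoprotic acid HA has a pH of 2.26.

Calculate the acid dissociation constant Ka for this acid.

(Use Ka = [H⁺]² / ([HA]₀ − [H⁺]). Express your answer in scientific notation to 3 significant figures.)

[H⁺] = 10^(−pH) = 10^(−2.26) = 5.495e-03 M. For HA ⇌ H⁺ + A⁻, Ka = [H⁺][A⁻]/[HA] = [H⁺]² / ([HA]₀ − [H⁺]) = (5.495e-03)² / (0.046 − 5.495e-03) = 7.46e-04.

K_a = 7.46e-04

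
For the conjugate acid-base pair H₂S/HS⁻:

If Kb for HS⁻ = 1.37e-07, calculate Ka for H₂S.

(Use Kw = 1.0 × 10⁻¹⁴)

For a conjugate pair Ka × Kb = Kw, so Ka = Kw/Kb = 1.0 × 10⁻¹⁴ / 1.37e-07 = 7.30e-08.

K_a = 7.30e-08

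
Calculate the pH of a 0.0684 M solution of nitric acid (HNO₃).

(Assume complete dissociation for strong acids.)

[H⁺] = 0.0684 M for strong acid. pH = -log[H⁺] = -log(0.0684)

pH = 1.16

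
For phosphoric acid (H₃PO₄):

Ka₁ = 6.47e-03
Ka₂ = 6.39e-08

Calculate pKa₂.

pKa₂ = -log(Ka₂) = -log(6.39e-08) = 7.19.

pK_{a2} = 7.19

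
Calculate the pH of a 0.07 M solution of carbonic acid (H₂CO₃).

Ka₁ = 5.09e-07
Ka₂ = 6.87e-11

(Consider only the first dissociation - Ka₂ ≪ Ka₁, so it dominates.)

First dissociation dominates. From Ka₁ = [H⁺][HA⁻]/[H₂A], x² + Ka₁·x − Ka₁·C = 0 with C = 0.07 M and Ka₁ = 5.09e-07. Solving: [H⁺] = (−Ka₁ + √(Ka₁² + 4·Ka₁·C)) / 2 = 1.8850e-04 M. pH = -log(1.8850e-04) = 3.72.

pH = 3.72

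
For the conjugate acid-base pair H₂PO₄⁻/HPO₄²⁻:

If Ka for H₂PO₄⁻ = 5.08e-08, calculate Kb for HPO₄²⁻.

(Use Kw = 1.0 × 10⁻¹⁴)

For a conjugate pair Ka × Kb = Kw, so Kb = Kw/Ka = 1.0 × 10⁻¹⁴ / 5.08e-08 = 1.97e-07.

K_b = 1.97e-07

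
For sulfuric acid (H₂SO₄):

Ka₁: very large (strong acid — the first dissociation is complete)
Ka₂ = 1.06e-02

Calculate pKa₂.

pKa₂ = -log(Ka₂) = -log(1.06e-02) = 1.97.

pK_{a2} = 1.97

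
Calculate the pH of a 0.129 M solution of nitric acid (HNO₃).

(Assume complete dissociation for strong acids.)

[H⁺] = 0.129 M for strong acid. pH = -log[H⁺] = -log(0.129)

pH = 0.89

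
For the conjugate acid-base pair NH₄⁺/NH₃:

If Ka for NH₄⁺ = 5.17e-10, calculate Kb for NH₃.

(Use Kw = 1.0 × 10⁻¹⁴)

For a conjugate pair Ka × Kb = Kw, so Kb = Kw/Ka = 1.0 × 10⁻¹⁴ / 5.17e-10 = 1.93e-05.

K_b = 1.93e-05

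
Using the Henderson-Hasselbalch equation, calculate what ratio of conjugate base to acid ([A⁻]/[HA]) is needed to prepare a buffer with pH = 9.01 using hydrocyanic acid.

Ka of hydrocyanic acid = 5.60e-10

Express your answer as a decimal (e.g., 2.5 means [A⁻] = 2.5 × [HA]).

pKa = -log(5.60e-10) = 9.2518. pH = pKa + log([A⁻]/[HA]), so log([A⁻]/[HA]) = pH − pKa = 9.01 − 9.2518 = -0.2418. [A⁻]/[HA] = 10^(-0.2418) = 0.573

[A⁻]/[HA] = 0.573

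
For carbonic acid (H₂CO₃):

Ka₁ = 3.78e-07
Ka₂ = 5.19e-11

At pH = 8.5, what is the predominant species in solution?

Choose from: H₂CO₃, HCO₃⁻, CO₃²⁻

pKa₁ = 6.42, pKa₂ = 10.28. For a polyprotic acid the predominant species crosses at each pKa: below pKa_n the protonated form dominates, above it the deprotonated form does. At pH = 8.5, the predominant species is HCO₃⁻.

HCO₃⁻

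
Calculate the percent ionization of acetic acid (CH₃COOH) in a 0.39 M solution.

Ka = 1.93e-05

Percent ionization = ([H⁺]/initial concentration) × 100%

Using Ka equilibrium: x² + Ka×x - Ka×C = 0. Solving: [H⁺] = 2.7339e-03. Percent = (2.7339e-03/0.39) × 100

Percent ionization = 0.701%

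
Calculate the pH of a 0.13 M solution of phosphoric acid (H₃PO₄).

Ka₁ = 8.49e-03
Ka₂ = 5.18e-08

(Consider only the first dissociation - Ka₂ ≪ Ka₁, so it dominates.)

First dissociation dominates. From Ka₁ = [H⁺][HA⁻]/[H₂A], x² + Ka₁·x − Ka₁·C = 0 with C = 0.13 M and Ka₁ = 8.49e-03. Solving: [H⁺] = (−Ka₁ + √(Ka₁² + 4·Ka₁·C)) / 2 = 2.9247e-02 M. pH = -log(2.9247e-02) = 1.53.

pH = 1.53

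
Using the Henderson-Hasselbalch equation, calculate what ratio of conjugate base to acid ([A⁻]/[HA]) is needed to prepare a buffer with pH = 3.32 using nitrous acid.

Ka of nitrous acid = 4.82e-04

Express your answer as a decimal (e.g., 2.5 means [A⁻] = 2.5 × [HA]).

pKa = -log(4.82e-04) = 3.3170. pH = pKa + log([A⁻]/[HA]), so log([A⁻]/[HA]) = pH − pKa = 3.32 − 3.3170 = 0.0030. [A⁻]/[HA] = 10^(0.0030) = 1.01

[A⁻]/[HA] = 1.01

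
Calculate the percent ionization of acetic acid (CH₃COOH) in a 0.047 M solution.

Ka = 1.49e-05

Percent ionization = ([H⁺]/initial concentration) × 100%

Using Ka equilibrium: x² + Ka×x - Ka×C = 0. Solving: [H⁺] = 8.2942e-04. Percent = (8.2942e-04/0.047) × 100

Percent ionization = 1.76%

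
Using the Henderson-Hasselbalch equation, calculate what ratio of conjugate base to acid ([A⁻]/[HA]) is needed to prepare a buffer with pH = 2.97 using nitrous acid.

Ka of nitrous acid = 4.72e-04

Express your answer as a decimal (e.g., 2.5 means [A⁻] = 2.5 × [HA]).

pKa = -log(4.72e-04) = 3.3261. pH = pKa + log([A⁻]/[HA]), so log([A⁻]/[HA]) = pH − pKa = 2.97 − 3.3261 = -0.3561. [A⁻]/[HA] = 10^(-0.3561) = 0.440

[A⁻]/[HA] = 0.440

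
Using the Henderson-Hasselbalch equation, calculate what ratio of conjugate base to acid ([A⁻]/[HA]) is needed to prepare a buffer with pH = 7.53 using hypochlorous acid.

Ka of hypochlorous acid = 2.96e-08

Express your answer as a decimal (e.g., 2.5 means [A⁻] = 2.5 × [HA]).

pKa = -log(2.96e-08) = 7.5287. pH = pKa + log([A⁻]/[HA]), so log([A⁻]/[HA]) = pH − pKa = 7.53 − 7.5287 = 0.0013. [A⁻]/[HA] = 10^(0.0013) = 1.00

[A⁻]/[HA] = 1.00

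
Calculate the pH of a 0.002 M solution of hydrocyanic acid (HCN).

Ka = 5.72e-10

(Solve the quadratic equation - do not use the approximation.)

x² + Ka×x - Ka×C = 0. Using quadratic formula: [H⁺] = 1.0693e-06

pH = 5.97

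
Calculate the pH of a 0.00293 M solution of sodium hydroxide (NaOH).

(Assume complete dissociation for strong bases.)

[OH⁻] = 0.00293 M for strong base. pOH = -log[OH⁻] = 2.53, pH = 14 - pOH

pH = 11.47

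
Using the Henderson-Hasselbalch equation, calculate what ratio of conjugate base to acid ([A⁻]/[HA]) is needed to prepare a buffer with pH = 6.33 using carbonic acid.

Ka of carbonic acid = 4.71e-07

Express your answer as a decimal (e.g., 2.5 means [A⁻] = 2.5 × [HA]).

pKa = -log(4.71e-07) = 6.3270. pH = pKa + log([A⁻]/[HA]), so log([A⁻]/[HA]) = pH − pKa = 6.33 − 6.3270 = 0.0030. [A⁻]/[HA] = 10^(0.0030) = 1.01

[A⁻]/[HA] = 1.01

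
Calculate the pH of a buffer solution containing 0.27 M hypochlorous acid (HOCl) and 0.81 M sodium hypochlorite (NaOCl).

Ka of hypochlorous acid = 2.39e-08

pKa = -log(2.39e-08) = 7.62. pH = pKa + log([A⁻]/[HA]) = 7.62 + log(0.81/0.27)

pH = 8.10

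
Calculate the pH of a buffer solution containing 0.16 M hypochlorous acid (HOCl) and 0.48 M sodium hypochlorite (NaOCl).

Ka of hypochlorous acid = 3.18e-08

pKa = -log(3.18e-08) = 7.50. pH = pKa + log([A⁻]/[HA]) = 7.50 + log(0.48/0.16)

pH = 7.97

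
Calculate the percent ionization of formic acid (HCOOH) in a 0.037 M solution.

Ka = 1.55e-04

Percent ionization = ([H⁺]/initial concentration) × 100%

Using Ka equilibrium: x² + Ka×x - Ka×C = 0. Solving: [H⁺] = 2.3185e-03. Percent = (2.3185e-03/0.037) × 100

Percent ionization = 6.27%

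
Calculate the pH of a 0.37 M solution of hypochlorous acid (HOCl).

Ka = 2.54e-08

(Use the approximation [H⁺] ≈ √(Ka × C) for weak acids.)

[H⁺] = √(Ka × C) = √(2.54e-08 × 0.37) = 9.6943e-05. pH = -log(9.6943e-05)

pH = 4.01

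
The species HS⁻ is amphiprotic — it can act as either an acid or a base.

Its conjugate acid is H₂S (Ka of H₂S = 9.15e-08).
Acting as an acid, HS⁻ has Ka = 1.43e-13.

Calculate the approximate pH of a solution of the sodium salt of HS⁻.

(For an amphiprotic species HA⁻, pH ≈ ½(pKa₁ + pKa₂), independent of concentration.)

pKa₁ = -log(9.15e-08) = 7.04; pKa₂ = -log(1.43e-13) = 12.84. For an amphiprotic species, pH ≈ ½(pKa₁ + pKa₂) = ½(7.04 + 12.84) = 9.94.

pH = 9.94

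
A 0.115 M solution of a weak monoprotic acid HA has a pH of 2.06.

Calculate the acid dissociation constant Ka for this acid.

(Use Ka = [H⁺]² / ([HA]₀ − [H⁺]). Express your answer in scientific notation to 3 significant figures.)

[H⁺] = 10^(−pH) = 10^(−2.06) = 8.710e-03 M. For HA ⇌ H⁺ + A⁻, Ka = [H⁺][A⁻]/[HA] = [H⁺]² / ([HA]₀ − [H⁺]) = (8.710e-03)² / (0.115 − 8.710e-03) = 7.14e-04.

K_a = 7.14e-04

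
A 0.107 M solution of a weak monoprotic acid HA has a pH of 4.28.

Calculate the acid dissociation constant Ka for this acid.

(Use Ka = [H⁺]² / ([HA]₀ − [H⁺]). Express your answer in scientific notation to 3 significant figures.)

[H⁺] = 10^(−pH) = 10^(−4.28) = 5.248e-05 M. For HA ⇌ H⁺ + A⁻, Ka = [H⁺][A⁻]/[HA] = [H⁺]² / ([HA]₀ − [H⁺]) = (5.248e-05)² / (0.107 − 5.248e-05) = 2.58e-08.

K_a = 2.58e-08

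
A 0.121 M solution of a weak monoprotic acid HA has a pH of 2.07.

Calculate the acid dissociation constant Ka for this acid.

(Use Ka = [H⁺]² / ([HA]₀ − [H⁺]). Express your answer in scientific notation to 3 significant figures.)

[H⁺] = 10^(−pH) = 10^(−2.07) = 8.511e-03 M. For HA ⇌ H⁺ + A⁻, Ka = [H⁺][A⁻]/[HA] = [H⁺]² / ([HA]₀ − [H⁺]) = (8.511e-03)² / (0.121 − 8.511e-03) = 6.44e-04.

K_a = 6.44e-04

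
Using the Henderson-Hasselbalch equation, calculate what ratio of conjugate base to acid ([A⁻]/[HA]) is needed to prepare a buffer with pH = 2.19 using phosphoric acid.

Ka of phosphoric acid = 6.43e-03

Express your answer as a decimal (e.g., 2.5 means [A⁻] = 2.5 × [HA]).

pKa = -log(6.43e-03) = 2.1918. pH = pKa + log([A⁻]/[HA]), so log([A⁻]/[HA]) = pH − pKa = 2.19 − 2.1918 = -0.0018. [A⁻]/[HA] = 10^(-0.0018) = 0.996

[A⁻]/[HA] = 0.996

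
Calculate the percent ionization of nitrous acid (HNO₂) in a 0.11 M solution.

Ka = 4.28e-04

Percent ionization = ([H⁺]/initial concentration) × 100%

Using Ka equilibrium: x² + Ka×x - Ka×C = 0. Solving: [H⁺] = 6.6508e-03. Percent = (6.6508e-03/0.11) × 100

Percent ionization = 6.05%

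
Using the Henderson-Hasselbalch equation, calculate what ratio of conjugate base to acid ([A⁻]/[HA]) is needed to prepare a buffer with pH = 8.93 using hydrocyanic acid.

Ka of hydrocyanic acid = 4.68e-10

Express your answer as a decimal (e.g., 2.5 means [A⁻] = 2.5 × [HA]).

pKa = -log(4.68e-10) = 9.3298. pH = pKa + log([A⁻]/[HA]), so log([A⁻]/[HA]) = pH − pKa = 8.93 − 9.3298 = -0.3998. [A⁻]/[HA] = 10^(-0.3998) = 0.398

[A⁻]/[HA] = 0.398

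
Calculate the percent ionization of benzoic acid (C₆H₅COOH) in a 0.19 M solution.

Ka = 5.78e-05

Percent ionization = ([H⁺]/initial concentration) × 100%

Using Ka equilibrium: x² + Ka×x - Ka×C = 0. Solving: [H⁺] = 3.2851e-03. Percent = (3.2851e-03/0.19) × 100

Percent ionization = 1.73%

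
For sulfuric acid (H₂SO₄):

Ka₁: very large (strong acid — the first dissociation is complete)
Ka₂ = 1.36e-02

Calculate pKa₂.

pKa₂ = -log(Ka₂) = -log(1.36e-02) = 1.87.

pK_{a2} = 1.87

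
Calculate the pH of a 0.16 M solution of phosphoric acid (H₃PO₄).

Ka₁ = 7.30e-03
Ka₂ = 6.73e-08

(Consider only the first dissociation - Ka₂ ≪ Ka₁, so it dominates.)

First dissociation dominates. From Ka₁ = [H⁺][HA⁻]/[H₂A], x² + Ka₁·x − Ka₁·C = 0 with C = 0.16 M and Ka₁ = 7.30e-03. Solving: [H⁺] = (−Ka₁ + √(Ka₁² + 4·Ka₁·C)) / 2 = 3.0720e-02 M. pH = -log(3.0720e-02) = 1.51.

pH = 1.51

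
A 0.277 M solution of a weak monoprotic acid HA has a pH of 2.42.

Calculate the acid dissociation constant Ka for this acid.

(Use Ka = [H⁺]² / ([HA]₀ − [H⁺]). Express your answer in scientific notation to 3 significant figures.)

[H⁺] = 10^(−pH) = 10^(−2.42) = 3.802e-03 M. For HA ⇌ H⁺ + A⁻, Ka = [H⁺][A⁻]/[HA] = [H⁺]² / ([HA]₀ − [H⁺]) = (3.802e-03)² / (0.277 − 3.802e-03) = 5.29e-05.

K_a = 5.29e-05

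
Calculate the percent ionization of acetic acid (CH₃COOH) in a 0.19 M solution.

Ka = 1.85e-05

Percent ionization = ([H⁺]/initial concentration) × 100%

Using Ka equilibrium: x² + Ka×x - Ka×C = 0. Solving: [H⁺] = 1.8656e-03. Percent = (1.8656e-03/0.19) × 100

Percent ionization = 0.982%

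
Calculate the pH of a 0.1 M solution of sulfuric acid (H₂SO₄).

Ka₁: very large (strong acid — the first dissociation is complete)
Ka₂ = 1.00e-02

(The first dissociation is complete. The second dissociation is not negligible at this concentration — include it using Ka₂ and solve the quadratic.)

First dissociation is complete: [H⁺]₀ = [HSO₄⁻]₀ = C = 0.1 M. Second dissociation HSO₄⁻ ⇌ H⁺ + SO₄²⁻: let x = [SO₄²⁻]. Ka₂ = (C + x)·x / (C − x) = 1.00e-02 → x² + (C + Ka₂)·x − Ka₂·C = 0 → x² + 0.11000·x − 1.000e-03 = 0. x = (−0.11000 + √(0.11000² + 4 × 1.000e-03)) / 2 = 8.4429e-03 M. [H⁺] = C + x = 0.1 + 8.4429e-03 = 1.0844e-01 M. pH = -log(1.0844e-01) = 0.96.

pH = 0.96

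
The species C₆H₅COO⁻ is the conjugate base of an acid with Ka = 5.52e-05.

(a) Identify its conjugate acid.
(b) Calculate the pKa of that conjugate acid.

(a) The conjugate acid is formed by adding one H⁺ to C₆H₅COO⁻, giving C₆H₅COOH. (b) pKa = -log(Ka) = -log(5.52e-05) = 4.26.

Conjugate acid: C₆H₅COOH; pK_a = 4.26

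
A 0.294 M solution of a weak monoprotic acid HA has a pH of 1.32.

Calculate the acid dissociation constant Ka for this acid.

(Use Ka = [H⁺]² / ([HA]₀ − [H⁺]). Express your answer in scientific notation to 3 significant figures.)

[H⁺] = 10^(−pH) = 10^(−1.32) = 4.786e-02 M. For HA ⇌ H⁺ + A⁻, Ka = [H⁺][A⁻]/[HA] = [H⁺]² / ([HA]₀ − [H⁺]) = (4.786e-02)² / (0.294 − 4.786e-02) = 9.31e-03.

K_a = 9.31e-03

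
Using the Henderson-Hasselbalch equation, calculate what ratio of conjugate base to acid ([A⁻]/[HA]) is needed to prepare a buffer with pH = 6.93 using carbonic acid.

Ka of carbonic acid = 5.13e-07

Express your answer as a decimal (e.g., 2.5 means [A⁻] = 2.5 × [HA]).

pKa = -log(5.13e-07) = 6.2899. pH = pKa + log([A⁻]/[HA]), so log([A⁻]/[HA]) = pH − pKa = 6.93 − 6.2899 = 0.6401. [A⁻]/[HA] = 10^(0.6401) = 4.37

[A⁻]/[HA] = 4.37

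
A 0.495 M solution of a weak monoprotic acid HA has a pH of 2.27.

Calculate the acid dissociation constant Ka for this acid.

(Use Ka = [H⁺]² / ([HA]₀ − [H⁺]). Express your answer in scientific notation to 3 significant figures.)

[H⁺] = 10^(−pH) = 10^(−2.27) = 5.370e-03 M. For HA ⇌ H⁺ + A⁻, Ka = [H⁺][A⁻]/[HA] = [H⁺]² / ([HA]₀ − [H⁺]) = (5.370e-03)² / (0.495 − 5.370e-03) = 5.89e-05.

K_a = 5.89e-05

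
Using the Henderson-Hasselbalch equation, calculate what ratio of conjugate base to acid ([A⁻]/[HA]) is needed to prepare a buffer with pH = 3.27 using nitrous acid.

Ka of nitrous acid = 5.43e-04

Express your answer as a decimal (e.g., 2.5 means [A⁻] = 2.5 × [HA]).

pKa = -log(5.43e-04) = 3.2652. pH = pKa + log([A⁻]/[HA]), so log([A⁻]/[HA]) = pH − pKa = 3.27 − 3.2652 = 0.0048. [A⁻]/[HA] = 10^(0.0048) = 1.01

[A⁻]/[HA] = 1.01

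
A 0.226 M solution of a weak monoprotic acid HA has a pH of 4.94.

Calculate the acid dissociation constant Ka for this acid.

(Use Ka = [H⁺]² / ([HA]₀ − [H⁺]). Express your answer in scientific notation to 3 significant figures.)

[H⁺] = 10^(−pH) = 10^(−4.94) = 1.148e-05 M. For HA ⇌ H⁺ + A⁻, Ka = [H⁺][A⁻]/[HA] = [H⁺]² / ([HA]₀ − [H⁺]) = (1.148e-05)² / (0.226 − 1.148e-05) = 5.83e-10.

K_a = 5.83e-10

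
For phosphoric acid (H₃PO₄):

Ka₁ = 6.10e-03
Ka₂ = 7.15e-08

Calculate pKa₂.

pKa₂ = -log(Ka₂) = -log(7.15e-08) = 7.15.

pK_{a2} = 7.15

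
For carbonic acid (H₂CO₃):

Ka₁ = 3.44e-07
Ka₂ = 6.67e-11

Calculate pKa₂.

pKa₂ = -log(Ka₂) = -log(6.67e-11) = 10.18.

pK_{a2} = 10.18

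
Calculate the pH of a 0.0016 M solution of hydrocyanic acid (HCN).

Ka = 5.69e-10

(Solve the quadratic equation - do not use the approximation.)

x² + Ka×x - Ka×C = 0. Using quadratic formula: [H⁺] = 9.5386e-07

pH = 6.02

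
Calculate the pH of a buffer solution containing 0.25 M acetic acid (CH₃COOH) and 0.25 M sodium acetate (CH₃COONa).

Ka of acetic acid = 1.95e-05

pKa = -log(1.95e-05) = 4.71. pH = pKa + log([A⁻]/[HA]) = 4.71 + log(0.25/0.25)

pH = 4.71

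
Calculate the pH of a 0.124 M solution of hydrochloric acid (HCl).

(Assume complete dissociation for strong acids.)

[H⁺] = 0.124 M for strong acid. pH = -log[H⁺] = -log(0.124)

pH = 0.91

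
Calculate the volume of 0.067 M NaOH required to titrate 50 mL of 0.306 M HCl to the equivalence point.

At equivalence: moles acid = moles base. moles HCl = 0.306 × 50/1000 = 0.0153 mol. V_base = moles / 0.067 × 1000 = 228.4 mL.

V_{base} = 228.4 mL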